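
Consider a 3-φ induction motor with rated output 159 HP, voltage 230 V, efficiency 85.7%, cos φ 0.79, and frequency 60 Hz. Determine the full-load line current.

P_out = 159 × 746 = 118614 W
P_in = P_out / η = 118614 / 0.857 = 138406 W
I_L = P_in / (√3·V_L·cosφ) = 138406 / (1.732 × 230 × 0.79) = 440 A

440 A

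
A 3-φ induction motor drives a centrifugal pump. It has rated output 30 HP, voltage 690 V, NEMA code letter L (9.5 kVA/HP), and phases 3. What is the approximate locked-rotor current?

238 A

S_LR = 9.5 × 30 = 285 kVA
I_LR = S_LR/(√3·V_L) = 285000/(1.732×690) = 238 A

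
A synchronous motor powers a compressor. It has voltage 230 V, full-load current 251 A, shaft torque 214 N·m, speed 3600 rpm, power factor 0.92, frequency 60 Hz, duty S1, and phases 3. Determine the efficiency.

87.7 %

ω = 2π × 3600/60 = 377 rad/s; P_out = τω = 214 × 377 = 80678 W
P_in = √3·V_L·I_L·cosφ = 1.732 × 230 × 251 × 0.92 = 91989 W
η = P_out / P_in = 80678 / 91989 = 0.877 = 87.7%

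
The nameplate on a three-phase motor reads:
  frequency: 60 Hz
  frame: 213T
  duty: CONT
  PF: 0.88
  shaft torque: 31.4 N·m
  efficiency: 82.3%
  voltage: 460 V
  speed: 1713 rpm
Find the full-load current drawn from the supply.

9.76 A

ω = 2π×1713/60 = 179.4 rad/s; P_out = τω = 31.4 × 179.4 = 5633 W
P_in = P_out / η = 5633 / 0.823 = 6844 W
I_L = P_in / (√3·V_L·cosφ) = 6844 / (1.732 × 460 × 0.88) = 9.76 A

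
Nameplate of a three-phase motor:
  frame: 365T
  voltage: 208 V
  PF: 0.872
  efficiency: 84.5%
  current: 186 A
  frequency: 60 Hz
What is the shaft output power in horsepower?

P_in = √3·V·I·cosφ = 1.732 × 208 × 186 × 0.872 = 58431 W
P_out = η·P_in = 0.845 × 58431 = 49374 W
= 49374/746 = 66.2 HP

66.2 HP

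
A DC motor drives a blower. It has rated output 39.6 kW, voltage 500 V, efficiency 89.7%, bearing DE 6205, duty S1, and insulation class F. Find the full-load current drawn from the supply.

88.3 A

P_out = 39.6 kW = 39600 W
P_in = P_out / η = 39600 / 0.897 = 44147 W
I = P_in / V = 44147 / 500 = 88.3 A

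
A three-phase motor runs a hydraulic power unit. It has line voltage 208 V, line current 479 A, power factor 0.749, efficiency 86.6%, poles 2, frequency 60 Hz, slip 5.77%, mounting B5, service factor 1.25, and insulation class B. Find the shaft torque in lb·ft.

P_in = √3·V·I·cosφ = 1.732 × 208 × 479 × 0.749 = 129249 W
P_out = η·P_in = 0.866 × 129249 = 111930 W
n_s = 120×60/2 = 3600 rpm; n = 3600×(1−0.0577) = 3392 rpm
ω = 2π×3392/60 = 355.2 rad/s
τ = P_out/ω = 111930/355.2 = 315.1 N·m
In lb·ft: 315.1/1.356 = 232 lb·ft

232 lb·ft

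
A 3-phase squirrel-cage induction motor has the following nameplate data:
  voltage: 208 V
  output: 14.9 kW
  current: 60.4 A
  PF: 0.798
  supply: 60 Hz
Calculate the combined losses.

2.46 kW

P_in = √3·V·I·cosφ = 1.732×208×60.4×0.798 = 17364 W
P_out = 14900 W
Losses = P_in − P_out = 17364 − 14900 = 2464 W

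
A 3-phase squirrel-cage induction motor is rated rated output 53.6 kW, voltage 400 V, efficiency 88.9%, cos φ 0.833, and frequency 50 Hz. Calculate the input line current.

P_out = 53.6 kW = 53600 W
P_in = P_out / η = 53600 / 0.889 = 60292 W
I_L = P_in / (√3·V_L·cosφ) = 60292 / (1.732 × 400 × 0.833) = 104 A

104 A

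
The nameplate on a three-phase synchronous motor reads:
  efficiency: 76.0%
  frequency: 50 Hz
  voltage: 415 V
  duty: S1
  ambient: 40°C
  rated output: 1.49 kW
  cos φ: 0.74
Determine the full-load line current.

3.69 A

P_out = 1.49 kW = 1490 W
P_in = P_out / η = 1490 / 0.760 = 1961 W
I_L = P_in / (√3·V_L·cosφ) = 1961 / (1.732 × 415 × 0.74) = 3.69 A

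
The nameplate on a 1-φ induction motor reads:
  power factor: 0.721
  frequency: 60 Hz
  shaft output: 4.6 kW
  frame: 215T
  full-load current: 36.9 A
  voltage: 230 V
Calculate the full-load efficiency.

P_out = 4.6 kW = 4600 W
P_in = V·I·cosφ = 230 × 36.9 × 0.721 = 6119 W
η = P_out / P_in = 4600 / 6119 = 0.752 = 75.2%

75.2 %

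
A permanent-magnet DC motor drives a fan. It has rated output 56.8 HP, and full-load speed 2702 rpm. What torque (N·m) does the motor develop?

P_out = 56.8 × 746 = 42373 W
ω = 2π × 2702/60 = 283 rad/s
τ = P_out/ω = 42373/283 = 150 N·m

150 N·m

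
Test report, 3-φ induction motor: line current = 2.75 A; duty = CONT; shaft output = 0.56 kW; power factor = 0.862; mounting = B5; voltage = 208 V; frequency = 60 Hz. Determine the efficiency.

P_out = 0.56 kW = 560 W
P_in = √3·V_L·I_L·cosφ = 1.732 × 208 × 2.75 × 0.862 = 854 W
η = P_out / P_in = 560 / 854 = 0.656 = 65.6%

65.6 %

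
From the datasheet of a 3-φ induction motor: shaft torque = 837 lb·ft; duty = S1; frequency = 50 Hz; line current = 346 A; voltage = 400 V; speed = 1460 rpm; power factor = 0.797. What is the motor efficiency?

τ = 837 lb·ft × 1.356 = 1135 N·m
ω = 2π × 1460/60 = 152.9 rad/s; P_out = τω = 1135 × 152.9 = 173542 W
P_in = √3·V_L·I_L·cosφ = 1.732 × 400 × 346 × 0.797 = 191048 W
η = P_out / P_in = 173542 / 191048 = 0.908 = 90.8%

90.8 %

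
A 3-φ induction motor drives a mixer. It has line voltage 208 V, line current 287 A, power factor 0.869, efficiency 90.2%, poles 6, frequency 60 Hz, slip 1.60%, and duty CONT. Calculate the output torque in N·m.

P_in = √3·V·I·cosφ = 1.732 × 208 × 287 × 0.869 = 89849 W
P_out = η·P_in = 0.902 × 89849 = 81044 W
n_s = 120×60/6 = 1200 rpm; n = 1200×(1−0.016) = 1181 rpm
ω = 2π×1181/60 = 123.7 rad/s
τ = P_out/ω = 81044/123.7 = 655 N·m

655 N·m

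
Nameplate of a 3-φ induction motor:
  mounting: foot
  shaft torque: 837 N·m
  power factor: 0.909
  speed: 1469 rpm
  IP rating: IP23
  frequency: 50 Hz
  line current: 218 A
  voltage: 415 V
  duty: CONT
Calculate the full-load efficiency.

90.4 %

ω = 2π × 1469/60 = 153.8 rad/s; P_out = τω = 837 × 153.8 = 128731 W
P_in = √3·V_L·I_L·cosφ = 1.732 × 415 × 218 × 0.909 = 142435 W
η = P_out / P_in = 128731 / 142435 = 0.904 = 90.4%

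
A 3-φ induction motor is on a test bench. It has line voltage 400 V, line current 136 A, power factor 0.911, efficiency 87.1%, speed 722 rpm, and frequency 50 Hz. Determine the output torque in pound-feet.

729 lb·ft

P_in = √3·V·I·cosφ = 1.732 × 400 × 136 × 0.911 = 85835 W
P_out = η·P_in = 0.871 × 85835 = 74762 W
n = 722 rpm
ω = 2π×722/60 = 75.61 rad/s
τ = P_out/ω = 74762/75.61 = 988.8 N·m
In lb·ft: 988.8/1.356 = 729 lb·ft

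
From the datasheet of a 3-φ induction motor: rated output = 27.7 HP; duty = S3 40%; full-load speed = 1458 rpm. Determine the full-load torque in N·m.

135 N·m

P_out = 27.7 × 746 = 20664 W
ω = 2π × 1458/60 = 152.7 rad/s
τ = P_out/ω = 20664/152.7 = 135 N·m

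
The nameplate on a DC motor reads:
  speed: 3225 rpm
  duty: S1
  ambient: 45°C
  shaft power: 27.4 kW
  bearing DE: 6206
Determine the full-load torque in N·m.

81.1 N·m

ω = 2π × 3225/60 = 337.7 rad/s
τ = P/ω = 27400/337.7 = 81.1 N·m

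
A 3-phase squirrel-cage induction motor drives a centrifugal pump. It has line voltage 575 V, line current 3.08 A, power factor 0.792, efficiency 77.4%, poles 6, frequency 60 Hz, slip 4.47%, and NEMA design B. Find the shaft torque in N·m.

15.7 N·m

P_in = √3·V·I·cosφ = 1.732 × 575 × 3.08 × 0.792 = 2429 W
P_out = η·P_in = 0.774 × 2429 = 1880 W
n_s = 120×60/6 = 1200 rpm; n = 1200×(1−0.0447) = 1146 rpm
ω = 2π×1146/60 = 120 rad/s
τ = P_out/ω = 1880/120 = 15.7 N·m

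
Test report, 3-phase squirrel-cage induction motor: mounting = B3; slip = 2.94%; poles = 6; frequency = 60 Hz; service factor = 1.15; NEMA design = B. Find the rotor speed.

1165 rpm

n_s = 120f/p = 120×60/6 = 1200 rpm
n = n_s(1 − s) = 1200 × (1 − 0.0294) = 1165 rpm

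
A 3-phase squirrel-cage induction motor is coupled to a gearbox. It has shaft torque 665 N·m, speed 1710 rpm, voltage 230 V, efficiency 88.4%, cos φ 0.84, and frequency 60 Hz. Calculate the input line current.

403 A

ω = 2π×1710/60 = 179.1 rad/s; P_out = τω = 665 × 179.1 = 119102 W
P_in = P_out / η = 119102 / 0.884 = 134731 W
I_L = P_in / (√3·V_L·cosφ) = 134731 / (1.732 × 230 × 0.84) = 403 A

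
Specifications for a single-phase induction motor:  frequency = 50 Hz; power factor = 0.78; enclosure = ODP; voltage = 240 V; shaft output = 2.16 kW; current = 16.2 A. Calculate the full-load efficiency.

71.2 %

P_out = 2.16 kW = 2160 W
P_in = V·I·cosφ = 240 × 16.2 × 0.78 = 3033 W
η = P_out / P_in = 2160 / 3033 = 0.712 = 71.2%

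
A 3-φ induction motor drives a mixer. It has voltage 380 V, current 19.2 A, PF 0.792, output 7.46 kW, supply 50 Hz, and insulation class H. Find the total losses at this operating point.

2550 W

P_in = √3·V·I·cosφ = 1.732×380×19.2×0.792 = 10008 W
P_out = 7460 W
Losses = P_in − P_out = 10008 − 7460 = 2548 W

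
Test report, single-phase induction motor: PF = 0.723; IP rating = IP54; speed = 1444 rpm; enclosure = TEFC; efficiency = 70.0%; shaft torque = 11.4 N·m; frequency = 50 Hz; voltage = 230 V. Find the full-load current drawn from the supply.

14.8 A

ω = 2π×1444/60 = 151.2 rad/s; P_out = τω = 11.4 × 151.2 = 1724 W
P_in = P_out / η = 1724 / 0.700 = 2463 W
I = P_in / (V·cosφ) = 2463 / (230 × 0.723) = 14.8 A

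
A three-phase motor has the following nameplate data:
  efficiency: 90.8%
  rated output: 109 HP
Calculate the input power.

89.6 kW

P_out = 109 × 746 = 81314 W
P_in = P_out/η = 81314/0.908 = 89553 W = 89.6 kW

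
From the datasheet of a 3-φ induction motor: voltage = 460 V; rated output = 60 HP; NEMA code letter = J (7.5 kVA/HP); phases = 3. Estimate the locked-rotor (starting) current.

S_LR = 7.5 × 60 = 450 kVA
I_LR = S_LR/(√3·V_L) = 450000/(1.732×460) = 565 A

565 A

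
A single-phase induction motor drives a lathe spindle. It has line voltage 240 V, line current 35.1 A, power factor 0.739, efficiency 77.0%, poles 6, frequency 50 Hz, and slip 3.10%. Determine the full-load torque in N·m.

47.2 N·m

P_in = V·I·cosφ = 240 × 35.1 × 0.739 = 6225 W
P_out = η·P_in = 0.77 × 6225 = 4793 W
n_s = 120×50/6 = 1000 rpm; n = 1000×(1−0.031) = 969 rpm
ω = 2π×969/60 = 101.5 rad/s
τ = P_out/ω = 4793/101.5 = 47.2 N·m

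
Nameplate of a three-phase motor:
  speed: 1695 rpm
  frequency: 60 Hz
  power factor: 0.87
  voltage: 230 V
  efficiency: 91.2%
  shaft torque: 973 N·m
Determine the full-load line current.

546 A

ω = 2π×1695/60 = 177.5 rad/s; P_out = τω = 973 × 177.5 = 172708 W
P_in = P_out / η = 172708 / 0.912 = 189373 W
I_L = P_in / (√3·V_L·cosφ) = 189373 / (1.732 × 230 × 0.87) = 546 A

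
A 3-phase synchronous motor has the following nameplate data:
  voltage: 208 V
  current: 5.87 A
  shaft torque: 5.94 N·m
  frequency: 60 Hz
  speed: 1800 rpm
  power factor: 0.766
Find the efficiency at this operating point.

69.1 %

ω = 2π × 1800/60 = 188.5 rad/s; P_out = τω = 5.94 × 188.5 = 1120 W
P_in = √3·V_L·I_L·cosφ = 1.732 × 208 × 5.87 × 0.766 = 1620 W
η = P_out / P_in = 1120 / 1620 = 0.691 = 69.1%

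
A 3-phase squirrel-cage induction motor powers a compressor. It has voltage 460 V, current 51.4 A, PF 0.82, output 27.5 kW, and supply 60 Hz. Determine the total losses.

6080 W

P_in = √3·V·I·cosφ = 1.732×460×51.4×0.82 = 33580 W
P_out = 27500 W
Losses = P_in − P_out = 33580 − 27500 = 6080 W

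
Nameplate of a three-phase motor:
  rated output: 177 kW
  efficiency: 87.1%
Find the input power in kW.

203 kW

P_out = 177000 W
P_in = P_out/η = 177000/0.871 = 203215 W = 203 kW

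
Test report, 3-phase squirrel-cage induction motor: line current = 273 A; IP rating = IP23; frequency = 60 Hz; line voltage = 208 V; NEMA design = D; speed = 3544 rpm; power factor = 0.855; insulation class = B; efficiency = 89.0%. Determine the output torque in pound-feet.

P_in = √3·V·I·cosφ = 1.732 × 208 × 273 × 0.855 = 84089 W
P_out = η·P_in = 0.89 × 84089 = 74839 W
n = 3544 rpm
ω = 2π×3544/60 = 371.1 rad/s
τ = P_out/ω = 74839/371.1 = 201.7 N·m
In lb·ft: 201.7/1.356 = 149 lb·ft

149 lb·ft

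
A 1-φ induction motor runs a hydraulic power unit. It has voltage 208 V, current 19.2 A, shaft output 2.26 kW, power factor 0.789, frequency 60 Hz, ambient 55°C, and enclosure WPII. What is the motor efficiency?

P_out = 2.26 kW = 2260 W
P_in = V·I·cosφ = 208 × 19.2 × 0.789 = 3151 W
η = P_out / P_in = 2260 / 3151 = 0.717 = 71.7%

71.7 %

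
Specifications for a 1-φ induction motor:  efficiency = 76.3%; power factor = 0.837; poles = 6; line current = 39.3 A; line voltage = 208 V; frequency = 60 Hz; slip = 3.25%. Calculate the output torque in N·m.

42.9 N·m

P_in = V·I·cosφ = 208 × 39.3 × 0.837 = 6842 W
P_out = η·P_in = 0.763 × 6842 = 5220 W
n_s = 120×60/6 = 1200 rpm; n = 1200×(1−0.0325) = 1161 rpm
ω = 2π×1161/60 = 121.6 rad/s
τ = P_out/ω = 5220/121.6 = 42.9 N·m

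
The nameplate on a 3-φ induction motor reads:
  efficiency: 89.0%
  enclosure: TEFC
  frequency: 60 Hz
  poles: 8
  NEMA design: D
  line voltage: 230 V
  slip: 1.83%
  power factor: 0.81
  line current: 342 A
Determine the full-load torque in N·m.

P_in = √3·V·I·cosφ = 1.732 × 230 × 342 × 0.81 = 110354 W
P_out = η·P_in = 0.89 × 110354 = 98215 W
n_s = 120×60/8 = 900 rpm; n = 900×(1−0.0183) = 884 rpm
ω = 2π×884/60 = 92.57 rad/s
τ = P_out/ω = 98215/92.57 = 1060 N·m

1060 N·m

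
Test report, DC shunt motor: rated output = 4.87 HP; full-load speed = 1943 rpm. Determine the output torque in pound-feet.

P_out = 4.87 × 746 = 3633 W
ω = 2π × 1943/60 = 203.5 rad/s
τ = P_out/ω = 3633/203.5 = 17.85 N·m
In lb·ft: 17.85/1.356 = 13.2 lb·ft

13.2 lb·ft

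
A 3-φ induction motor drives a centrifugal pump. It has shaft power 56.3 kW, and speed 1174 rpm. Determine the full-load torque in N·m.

458 N·m

ω = 2π × 1174/60 = 122.9 rad/s
τ = P/ω = 56300/122.9 = 458 N·m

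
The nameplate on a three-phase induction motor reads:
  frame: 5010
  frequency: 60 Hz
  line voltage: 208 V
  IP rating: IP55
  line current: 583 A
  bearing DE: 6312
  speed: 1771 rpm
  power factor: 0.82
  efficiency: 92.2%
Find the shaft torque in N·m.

856 N·m

P_in = √3·V·I·cosφ = 1.732 × 208 × 583 × 0.82 = 172224 W
P_out = η·P_in = 0.922 × 172224 = 158791 W
n = 1771 rpm
ω = 2π×1771/60 = 185.5 rad/s
τ = P_out/ω = 158791/185.5 = 856 N·m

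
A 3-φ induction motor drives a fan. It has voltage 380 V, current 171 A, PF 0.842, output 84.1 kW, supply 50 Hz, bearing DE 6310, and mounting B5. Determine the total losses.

P_in = √3·V·I·cosφ = 1.732×380×171×0.842 = 94763 W
P_out = 84100 W
Losses = P_in − P_out = 94763 − 84100 = 10663 W

10.7 kW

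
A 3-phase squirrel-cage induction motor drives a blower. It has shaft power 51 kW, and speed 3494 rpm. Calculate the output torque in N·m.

ω = 2π × 3494/60 = 365.9 rad/s
τ = P/ω = 51000/365.9 = 139 N·m

139 N·m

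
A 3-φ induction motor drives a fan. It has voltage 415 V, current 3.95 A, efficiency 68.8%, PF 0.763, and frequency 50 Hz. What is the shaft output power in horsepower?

P_in = √3·V·I·cosφ = 1.732 × 415 × 3.95 × 0.763 = 2166 W
P_out = η·P_in = 0.688 × 2166 = 1490 W
= 1490/746 = 2 HP

2 HP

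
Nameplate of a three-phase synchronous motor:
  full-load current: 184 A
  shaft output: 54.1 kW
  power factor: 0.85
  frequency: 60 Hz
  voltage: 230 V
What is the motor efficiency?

P_out = 54.1 kW = 54100 W
P_in = √3·V_L·I_L·cosφ = 1.732 × 230 × 184 × 0.85 = 62304 W
η = P_out / P_in = 54100 / 62304 = 0.868 = 86.8%

86.8 %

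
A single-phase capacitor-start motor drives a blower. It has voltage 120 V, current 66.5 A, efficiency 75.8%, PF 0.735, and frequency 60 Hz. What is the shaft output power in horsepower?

P_in = V·I·cosφ = 120 × 66.5 × 0.735 = 5865 W
P_out = η·P_in = 0.758 × 5865 = 4446 W
= 4446/746 = 5.96 HP

5.96 HP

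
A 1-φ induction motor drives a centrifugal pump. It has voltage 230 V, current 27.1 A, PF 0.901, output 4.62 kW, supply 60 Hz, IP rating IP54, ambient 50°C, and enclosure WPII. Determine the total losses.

P_in = V·I·cosφ = 230×27.1×0.901 = 5616 W
P_out = 4620 W
Losses = P_in − P_out = 5616 − 4620 = 996 W

996 W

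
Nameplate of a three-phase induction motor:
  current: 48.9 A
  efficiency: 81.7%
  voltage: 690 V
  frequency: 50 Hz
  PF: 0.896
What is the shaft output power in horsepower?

P_in = √3·V·I·cosφ = 1.732 × 690 × 48.9 × 0.896 = 52362 W
P_out = η·P_in = 0.817 × 52362 = 42780 W
= 42780/746 = 57.3 HP

57.3 HP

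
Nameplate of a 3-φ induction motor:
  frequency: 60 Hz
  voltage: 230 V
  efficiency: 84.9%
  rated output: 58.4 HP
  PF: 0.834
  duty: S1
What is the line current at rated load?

P_out = 58.4 × 746 = 43566 W
P_in = P_out / η = 43566 / 0.849 = 51314 W
I_L = P_in / (√3·V_L·cosφ) = 51314 / (1.732 × 230 × 0.834) = 154 A

154 A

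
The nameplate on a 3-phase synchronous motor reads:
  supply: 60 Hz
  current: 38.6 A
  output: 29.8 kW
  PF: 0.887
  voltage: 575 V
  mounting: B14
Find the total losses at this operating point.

P_in = √3·V·I·cosφ = 1.732×575×38.6×0.887 = 34098 W
P_out = 29800 W
Losses = P_in − P_out = 34098 − 29800 = 4298 W

4300 W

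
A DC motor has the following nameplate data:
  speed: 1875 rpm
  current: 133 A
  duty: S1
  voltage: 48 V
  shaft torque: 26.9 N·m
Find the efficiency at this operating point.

ω = 2π × 1875/60 = 196.3 rad/s; P_out = τω = 26.9 × 196.3 = 5280 W
P_in = V·I = 48 × 133 = 6384 W
η = P_out / P_in = 5280 / 6384 = 0.827 = 82.7%

82.7 %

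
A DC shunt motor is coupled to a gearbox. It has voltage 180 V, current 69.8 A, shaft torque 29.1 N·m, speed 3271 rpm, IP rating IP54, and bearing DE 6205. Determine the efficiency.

ω = 2π × 3271/60 = 342.5 rad/s; P_out = τω = 29.1 × 342.5 = 9967 W
P_in = V·I = 180 × 69.8 = 12564 W
η = P_out / P_in = 9967 / 12564 = 0.793 = 79.3%

79.3 %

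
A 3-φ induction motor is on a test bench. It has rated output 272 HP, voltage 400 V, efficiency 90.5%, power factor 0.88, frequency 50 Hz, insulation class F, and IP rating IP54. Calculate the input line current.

368 A

P_out = 272 × 746 = 202912 W
P_in = P_out / η = 202912 / 0.905 = 224212 W
I_L = P_in / (√3·V_L·cosφ) = 224212 / (1.732 × 400 × 0.88) = 368 A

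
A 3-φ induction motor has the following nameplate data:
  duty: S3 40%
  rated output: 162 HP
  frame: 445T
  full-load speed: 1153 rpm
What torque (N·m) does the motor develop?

1000 N·m

P_out = 162 × 746 = 120852 W
ω = 2π × 1153/60 = 120.7 rad/s
τ = P_out/ω = 120852/120.7 = 1000 N·m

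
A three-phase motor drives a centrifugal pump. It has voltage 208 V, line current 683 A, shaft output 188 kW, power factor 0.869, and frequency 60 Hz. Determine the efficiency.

P_out = 188 kW = 188000 W
P_in = √3·V_L·I_L·cosφ = 1.732 × 208 × 683 × 0.869 = 213822 W
η = P_out / P_in = 188000 / 213822 = 0.879 = 87.9%

87.9 %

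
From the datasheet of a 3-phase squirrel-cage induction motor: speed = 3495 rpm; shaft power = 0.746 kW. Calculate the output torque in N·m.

ω = 2π × 3495/60 = 366 rad/s
τ = P/ω = 746/366 = 2.04 N·m

2.04 N·m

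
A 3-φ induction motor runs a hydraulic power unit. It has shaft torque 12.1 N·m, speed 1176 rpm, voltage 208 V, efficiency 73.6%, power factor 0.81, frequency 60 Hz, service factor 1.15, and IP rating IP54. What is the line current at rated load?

6.94 A

ω = 2π×1176/60 = 123.2 rad/s; P_out = τω = 12.1 × 123.2 = 1491 W
P_in = P_out / η = 1491 / 0.736 = 2026 W
I_L = P_in / (√3·V_L·cosφ) = 2026 / (1.732 × 208 × 0.81) = 6.94 A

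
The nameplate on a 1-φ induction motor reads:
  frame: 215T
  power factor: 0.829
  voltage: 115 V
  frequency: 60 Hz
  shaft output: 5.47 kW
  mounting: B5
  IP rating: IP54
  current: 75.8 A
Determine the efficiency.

P_out = 5.47 kW = 5470 W
P_in = V·I·cosφ = 115 × 75.8 × 0.829 = 7226 W
η = P_out / P_in = 5470 / 7226 = 0.757 = 75.7%

75.7 %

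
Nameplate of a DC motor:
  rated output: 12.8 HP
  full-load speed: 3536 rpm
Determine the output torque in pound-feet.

19 lb·ft

P_out = 12.8 × 746 = 9549 W
ω = 2π × 3536/60 = 370.3 rad/s
τ = P_out/ω = 9549/370.3 = 25.79 N·m
In lb·ft: 25.79/1.356 = 19 lb·ft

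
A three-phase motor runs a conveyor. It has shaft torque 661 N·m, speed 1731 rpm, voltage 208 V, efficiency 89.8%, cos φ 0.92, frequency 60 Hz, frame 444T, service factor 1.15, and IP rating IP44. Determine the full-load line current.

ω = 2π×1731/60 = 181.3 rad/s; P_out = τω = 661 × 181.3 = 119839 W
P_in = P_out / η = 119839 / 0.898 = 133451 W
I_L = P_in / (√3·V_L·cosφ) = 133451 / (1.732 × 208 × 0.92) = 403 A

403 A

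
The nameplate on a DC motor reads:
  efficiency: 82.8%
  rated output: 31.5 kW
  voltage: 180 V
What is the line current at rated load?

P_out = 31.5 kW = 31500 W
P_in = P_out / η = 31500 / 0.828 = 38043 W
I = P_in / V = 38043 / 180 = 211 A

211 A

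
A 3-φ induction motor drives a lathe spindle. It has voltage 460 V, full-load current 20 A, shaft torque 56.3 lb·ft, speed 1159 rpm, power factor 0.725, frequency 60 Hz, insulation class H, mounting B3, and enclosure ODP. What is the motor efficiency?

80.2 %

τ = 56.3 lb·ft × 1.356 = 76.34 N·m
ω = 2π × 1159/60 = 121.4 rad/s; P_out = τω = 76.34 × 121.4 = 9268 W
P_in = √3·V_L·I_L·cosφ = 1.732 × 460 × 20 × 0.725 = 11552 W
η = P_out / P_in = 9268 / 11552 = 0.802 = 80.2%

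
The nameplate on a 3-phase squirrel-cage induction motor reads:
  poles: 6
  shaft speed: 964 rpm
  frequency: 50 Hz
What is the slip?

n_s = 120f/p = 120×50/6 = 1000 rpm
s = (n_s − n)/n_s = (1000 − 964)/1000 = 0.0360

3.60 %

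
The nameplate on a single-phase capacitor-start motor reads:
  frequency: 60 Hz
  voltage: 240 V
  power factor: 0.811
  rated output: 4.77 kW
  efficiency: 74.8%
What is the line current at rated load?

P_out = 4.77 kW = 4770 W
P_in = P_out / η = 4770 / 0.748 = 6377 W
I = P_in / (V·cosφ) = 6377 / (240 × 0.811) = 32.8 A

32.8 A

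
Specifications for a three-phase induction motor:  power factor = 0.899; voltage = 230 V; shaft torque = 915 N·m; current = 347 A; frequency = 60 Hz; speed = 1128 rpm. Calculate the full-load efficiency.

87.0 %

ω = 2π × 1128/60 = 118.1 rad/s; P_out = τω = 915 × 118.1 = 108062 W
P_in = √3·V_L·I_L·cosφ = 1.732 × 230 × 347 × 0.899 = 124270 W
η = P_out / P_in = 108062 / 124270 = 0.870 = 87.0%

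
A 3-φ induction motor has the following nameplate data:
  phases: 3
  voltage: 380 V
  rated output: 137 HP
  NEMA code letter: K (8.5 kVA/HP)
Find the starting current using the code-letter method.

1770 A

S_LR = 8.5 × 137 = 1164.5 kVA
I_LR = S_LR/(√3·V_L) = 1164500/(1.732×380) = 1770 A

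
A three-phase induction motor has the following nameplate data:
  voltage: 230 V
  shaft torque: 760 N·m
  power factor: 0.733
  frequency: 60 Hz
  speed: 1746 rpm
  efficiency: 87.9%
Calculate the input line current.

541 A

ω = 2π×1746/60 = 182.8 rad/s; P_out = τω = 760 × 182.8 = 138928 W
P_in = P_out / η = 138928 / 0.879 = 158052 W
I_L = P_in / (√3·V_L·cosφ) = 158052 / (1.732 × 230 × 0.733) = 541 A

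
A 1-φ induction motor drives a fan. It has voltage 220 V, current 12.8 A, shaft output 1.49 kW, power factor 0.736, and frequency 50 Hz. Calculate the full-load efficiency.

P_out = 1.49 kW = 1490 W
P_in = V·I·cosφ = 220 × 12.8 × 0.736 = 2073 W
η = P_out / P_in = 1490 / 2073 = 0.719 = 71.9%

71.9 %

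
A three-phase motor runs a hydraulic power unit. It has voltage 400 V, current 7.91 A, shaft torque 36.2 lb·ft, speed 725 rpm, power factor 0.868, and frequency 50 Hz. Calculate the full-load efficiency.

78.3 %

τ = 36.2 lb·ft × 1.356 = 49.09 N·m
ω = 2π × 725/60 = 75.92 rad/s; P_out = τω = 49.09 × 75.92 = 3727 W
P_in = √3·V_L·I_L·cosφ = 1.732 × 400 × 7.91 × 0.868 = 4757 W
η = P_out / P_in = 3727 / 4757 = 0.783 = 78.3%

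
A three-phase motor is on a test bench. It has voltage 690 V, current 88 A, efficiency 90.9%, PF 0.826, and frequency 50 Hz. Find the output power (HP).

106 HP

P_in = √3·V·I·cosφ = 1.732 × 690 × 88 × 0.826 = 86868 W
P_out = η·P_in = 0.909 × 86868 = 78963 W
= 78963/746 = 106 HP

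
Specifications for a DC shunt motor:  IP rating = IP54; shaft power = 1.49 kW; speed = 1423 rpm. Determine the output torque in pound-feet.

ω = 2π × 1423/60 = 149 rad/s
τ = P/ω = 1490/149 = 10 N·m
In lb·ft: 10/1.356 = 7.37 lb·ft

7.37 lb·ft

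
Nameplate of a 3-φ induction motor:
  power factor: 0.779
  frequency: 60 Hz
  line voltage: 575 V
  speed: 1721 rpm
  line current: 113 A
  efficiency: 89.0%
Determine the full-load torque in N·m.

P_in = √3·V·I·cosφ = 1.732 × 575 × 113 × 0.779 = 87666 W
P_out = η·P_in = 0.89 × 87666 = 78023 W
n = 1721 rpm
ω = 2π×1721/60 = 180.2 rad/s
τ = P_out/ω = 78023/180.2 = 433 N·m

433 N·m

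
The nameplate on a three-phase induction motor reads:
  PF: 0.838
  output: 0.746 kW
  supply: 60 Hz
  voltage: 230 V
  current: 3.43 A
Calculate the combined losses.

P_in = √3·V·I·cosφ = 1.732×230×3.43×0.838 = 1145 W
P_out = 746 W
Losses = P_in − P_out = 1145 − 746 = 399 W

399 W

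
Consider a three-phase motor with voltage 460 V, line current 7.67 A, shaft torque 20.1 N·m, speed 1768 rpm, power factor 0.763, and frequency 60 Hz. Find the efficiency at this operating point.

ω = 2π × 1768/60 = 185.1 rad/s; P_out = τω = 20.1 × 185.1 = 3721 W
P_in = √3·V_L·I_L·cosφ = 1.732 × 460 × 7.67 × 0.763 = 4663 W
η = P_out / P_in = 3721 / 4663 = 0.798 = 79.8%

79.8 %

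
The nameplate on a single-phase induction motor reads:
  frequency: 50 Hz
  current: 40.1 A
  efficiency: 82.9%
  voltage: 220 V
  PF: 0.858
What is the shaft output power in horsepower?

8.41 HP

P_in = V·I·cosφ = 220 × 40.1 × 0.858 = 7569 W
P_out = η·P_in = 0.829 × 7569 = 6275 W
= 6275/746 = 8.41 HP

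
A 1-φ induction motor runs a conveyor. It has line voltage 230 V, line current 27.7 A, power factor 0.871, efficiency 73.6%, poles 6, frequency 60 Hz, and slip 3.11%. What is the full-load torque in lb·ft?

24.7 lb·ft

P_in = V·I·cosφ = 230 × 27.7 × 0.871 = 5549 W
P_out = η·P_in = 0.736 × 5549 = 4084 W
n_s = 120×60/6 = 1200 rpm; n = 1200×(1−0.0311) = 1163 rpm
ω = 2π×1163/60 = 121.8 rad/s
τ = P_out/ω = 4084/121.8 = 33.53 N·m
In lb·ft: 33.53/1.356 = 24.7 lb·ft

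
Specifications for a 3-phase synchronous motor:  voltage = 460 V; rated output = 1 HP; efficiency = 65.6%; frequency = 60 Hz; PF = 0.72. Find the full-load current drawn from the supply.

P_out = 1 × 746 = 746 W
P_in = P_out / η = 746 / 0.656 = 1137 W
I_L = P_in / (√3·V_L·cosφ) = 1137 / (1.732 × 460 × 0.72) = 1.98 A

1.98 A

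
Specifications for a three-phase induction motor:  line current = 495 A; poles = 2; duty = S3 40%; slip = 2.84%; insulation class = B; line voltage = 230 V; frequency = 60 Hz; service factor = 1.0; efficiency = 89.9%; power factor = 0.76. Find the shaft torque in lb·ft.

P_in = √3·V·I·cosφ = 1.732 × 230 × 495 × 0.76 = 149863 W
P_out = η·P_in = 0.899 × 149863 = 134727 W
n_s = 120×60/2 = 3600 rpm; n = 3600×(1−0.0284) = 3498 rpm
ω = 2π×3498/60 = 366.3 rad/s
τ = P_out/ω = 134727/366.3 = 367.8 N·m
In lb·ft: 367.8/1.356 = 271 lb·ft

271 lb·ft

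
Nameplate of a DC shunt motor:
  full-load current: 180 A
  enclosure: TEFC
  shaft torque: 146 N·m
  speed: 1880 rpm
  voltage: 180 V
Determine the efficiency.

ω = 2π × 1880/60 = 196.9 rad/s; P_out = τω = 146 × 196.9 = 28747 W
P_in = V·I = 180 × 180 = 32400 W
η = P_out / P_in = 28747 / 32400 = 0.887 = 88.7%

88.7 %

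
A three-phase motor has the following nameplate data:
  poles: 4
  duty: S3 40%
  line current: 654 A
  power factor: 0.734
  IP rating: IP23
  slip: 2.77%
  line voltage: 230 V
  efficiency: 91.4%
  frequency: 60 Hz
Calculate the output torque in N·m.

P_in = √3·V·I·cosφ = 1.732 × 230 × 654 × 0.734 = 191227 W
P_out = η·P_in = 0.914 × 191227 = 174781 W
n_s = 120×60/4 = 1800 rpm; n = 1800×(1−0.0277) = 1750 rpm
ω = 2π×1750/60 = 183.3 rad/s
τ = P_out/ω = 174781/183.3 = 954 N·m

954 N·m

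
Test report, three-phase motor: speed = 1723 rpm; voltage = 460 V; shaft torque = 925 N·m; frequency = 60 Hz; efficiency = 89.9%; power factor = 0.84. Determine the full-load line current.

ω = 2π×1723/60 = 180.4 rad/s; P_out = τω = 925 × 180.4 = 166870 W
P_in = P_out / η = 166870 / 0.899 = 185617 W
I_L = P_in / (√3·V_L·cosφ) = 185617 / (1.732 × 460 × 0.84) = 277 A

277 A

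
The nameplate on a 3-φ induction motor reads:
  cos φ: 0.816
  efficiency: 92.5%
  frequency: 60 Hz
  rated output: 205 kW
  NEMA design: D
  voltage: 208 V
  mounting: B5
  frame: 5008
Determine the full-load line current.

754 A

P_out = 205 kW = 205000 W
P_in = P_out / η = 205000 / 0.925 = 221622 W
I_L = P_in / (√3·V_L·cosφ) = 221622 / (1.732 × 208 × 0.816) = 754 A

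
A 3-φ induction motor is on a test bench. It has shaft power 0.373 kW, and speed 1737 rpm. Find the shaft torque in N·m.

ω = 2π × 1737/60 = 181.9 rad/s
τ = P/ω = 373/181.9 = 2.05 N·m

2.05 N·m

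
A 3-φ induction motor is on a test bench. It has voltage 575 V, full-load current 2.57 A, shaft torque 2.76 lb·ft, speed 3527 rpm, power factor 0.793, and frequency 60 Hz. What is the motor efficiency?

68.1 %

τ = 2.76 lb·ft × 1.356 = 3.743 N·m
ω = 2π × 3527/60 = 369.3 rad/s; P_out = τω = 3.743 × 369.3 = 1382 W
P_in = √3·V_L·I_L·cosφ = 1.732 × 575 × 2.57 × 0.793 = 2030 W
η = P_out / P_in = 1382 / 2030 = 0.681 = 68.1%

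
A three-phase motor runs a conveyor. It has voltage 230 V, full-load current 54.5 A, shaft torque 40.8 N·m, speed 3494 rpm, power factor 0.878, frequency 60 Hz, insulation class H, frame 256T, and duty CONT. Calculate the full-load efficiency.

ω = 2π × 3494/60 = 365.9 rad/s; P_out = τω = 40.8 × 365.9 = 14929 W
P_in = √3·V_L·I_L·cosφ = 1.732 × 230 × 54.5 × 0.878 = 19062 W
η = P_out / P_in = 14929 / 19062 = 0.783 = 78.3%

78.3 %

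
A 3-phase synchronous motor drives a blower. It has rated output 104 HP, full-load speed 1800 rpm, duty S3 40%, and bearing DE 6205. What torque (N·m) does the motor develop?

412 N·m

P_out = 104 × 746 = 77584 W
ω = 2π × 1800/60 = 188.5 rad/s
τ = P_out/ω = 77584/188.5 = 412 N·m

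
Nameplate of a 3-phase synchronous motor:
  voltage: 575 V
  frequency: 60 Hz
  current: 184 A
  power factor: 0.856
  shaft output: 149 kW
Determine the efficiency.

95.0 %

P_out = 149 kW = 149000 W
P_in = √3·V_L·I_L·cosφ = 1.732 × 575 × 184 × 0.856 = 156858 W
η = P_out / P_in = 149000 / 156858 = 0.950 = 95.0%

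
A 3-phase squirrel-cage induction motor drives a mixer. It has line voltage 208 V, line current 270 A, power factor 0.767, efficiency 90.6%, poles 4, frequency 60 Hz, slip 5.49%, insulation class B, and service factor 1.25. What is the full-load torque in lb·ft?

P_in = √3·V·I·cosφ = 1.732 × 208 × 270 × 0.767 = 74605 W
P_out = η·P_in = 0.906 × 74605 = 67592 W
n_s = 120×60/4 = 1800 rpm; n = 1800×(1−0.0549) = 1701 rpm
ω = 2π×1701/60 = 178.1 rad/s
τ = P_out/ω = 67592/178.1 = 379.5 N·m
In lb·ft: 379.5/1.356 = 280 lb·ft

280 lb·ft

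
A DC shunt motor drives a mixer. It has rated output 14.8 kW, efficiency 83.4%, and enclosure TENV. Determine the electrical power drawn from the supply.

P_out = 14800 W
P_in = P_out/η = 14800/0.834 = 17746 W = 17.7 kW

17.7 kW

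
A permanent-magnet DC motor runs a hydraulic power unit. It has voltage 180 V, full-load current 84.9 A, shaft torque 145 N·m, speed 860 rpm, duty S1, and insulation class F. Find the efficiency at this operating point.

ω = 2π × 860/60 = 90.06 rad/s; P_out = τω = 145 × 90.06 = 13059 W
P_in = V·I = 180 × 84.9 = 15282 W
η = P_out / P_in = 13059 / 15282 = 0.855 = 85.5%

85.5 %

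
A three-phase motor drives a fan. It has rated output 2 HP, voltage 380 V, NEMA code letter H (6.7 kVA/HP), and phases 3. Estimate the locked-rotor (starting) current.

20.4 A

S_LR = 6.7 × 2 = 13.4 kVA
I_LR = S_LR/(√3·V_L) = 13400/(1.732×380) = 20.4 A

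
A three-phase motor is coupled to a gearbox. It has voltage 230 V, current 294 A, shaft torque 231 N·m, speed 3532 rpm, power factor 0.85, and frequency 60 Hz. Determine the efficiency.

85.8 %

ω = 2π × 3532/60 = 369.9 rad/s; P_out = τω = 231 × 369.9 = 85447 W
P_in = √3·V_L·I_L·cosφ = 1.732 × 230 × 294 × 0.85 = 99550 W
η = P_out / P_in = 85447 / 99550 = 0.858 = 85.8%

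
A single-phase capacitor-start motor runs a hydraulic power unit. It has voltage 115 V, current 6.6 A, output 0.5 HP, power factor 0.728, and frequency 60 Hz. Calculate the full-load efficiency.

67.5 %

P_out = 0.5 × 746 = 373 W
P_in = V·I·cosφ = 115 × 6.6 × 0.728 = 553 W
η = P_out / P_in = 373 / 553 = 0.675 = 67.5%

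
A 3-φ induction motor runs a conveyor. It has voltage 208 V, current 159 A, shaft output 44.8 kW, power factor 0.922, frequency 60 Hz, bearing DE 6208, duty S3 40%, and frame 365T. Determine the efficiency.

P_out = 44.8 kW = 44800 W
P_in = √3·V_L·I_L·cosφ = 1.732 × 208 × 159 × 0.922 = 52813 W
η = P_out / P_in = 44800 / 52813 = 0.848 = 84.8%

84.8 %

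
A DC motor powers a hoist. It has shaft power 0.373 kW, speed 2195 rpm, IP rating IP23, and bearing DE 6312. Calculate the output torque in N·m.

ω = 2π × 2195/60 = 229.9 rad/s
τ = P/ω = 373/229.9 = 1.62 N·m

1.62 N·m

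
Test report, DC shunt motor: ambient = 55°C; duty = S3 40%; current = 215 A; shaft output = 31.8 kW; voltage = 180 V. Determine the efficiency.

P_out = 31.8 kW = 31800 W
P_in = V·I = 180 × 215 = 38700 W
η = P_out / P_in = 31800 / 38700 = 0.822 = 82.2%

82.2 %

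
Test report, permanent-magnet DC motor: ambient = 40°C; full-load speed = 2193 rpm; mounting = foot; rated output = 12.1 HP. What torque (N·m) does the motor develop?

39.3 N·m

P_out = 12.1 × 746 = 9027 W
ω = 2π × 2193/60 = 229.7 rad/s
τ = P_out/ω = 9027/229.7 = 39.3 N·m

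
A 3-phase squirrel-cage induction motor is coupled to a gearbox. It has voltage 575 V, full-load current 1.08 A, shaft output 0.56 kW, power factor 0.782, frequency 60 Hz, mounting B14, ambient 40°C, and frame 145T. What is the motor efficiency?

66.6 %

P_out = 0.56 kW = 560 W
P_in = √3·V_L·I_L·cosφ = 1.732 × 575 × 1.08 × 0.782 = 841 W
η = P_out / P_in = 560 / 841 = 0.666 = 66.6%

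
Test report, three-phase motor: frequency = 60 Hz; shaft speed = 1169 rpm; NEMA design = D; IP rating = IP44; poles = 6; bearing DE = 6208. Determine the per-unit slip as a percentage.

2.58 %

n_s = 120f/p = 120×60/6 = 1200 rpm
s = (n_s − n)/n_s = (1200 − 1169)/1200 = 0.0258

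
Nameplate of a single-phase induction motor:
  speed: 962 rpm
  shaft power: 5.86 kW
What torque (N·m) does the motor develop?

58.2 N·m

ω = 2π × 962/60 = 100.7 rad/s
τ = P/ω = 5860/100.7 = 58.2 N·m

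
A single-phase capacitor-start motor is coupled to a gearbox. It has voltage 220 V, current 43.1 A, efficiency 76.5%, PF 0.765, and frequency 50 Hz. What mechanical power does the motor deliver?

5.55 kW

P_in = V·I·cosφ = 220 × 43.1 × 0.765 = 7254 W
P_out = η·P_in = 0.765 × 7254 = 5549 W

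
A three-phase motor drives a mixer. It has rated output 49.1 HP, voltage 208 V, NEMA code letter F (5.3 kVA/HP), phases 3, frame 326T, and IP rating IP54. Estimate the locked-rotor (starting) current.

S_LR = 5.3 × 49.1 = 260.23 kVA
I_LR = S_LR/(√3·V_L) = 260230/(1.732×208) = 722 A

722 A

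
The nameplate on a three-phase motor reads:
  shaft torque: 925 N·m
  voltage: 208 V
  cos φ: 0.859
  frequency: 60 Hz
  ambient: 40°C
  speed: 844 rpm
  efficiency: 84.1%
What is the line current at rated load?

ω = 2π×844/60 = 88.38 rad/s; P_out = τω = 925 × 88.38 = 81752 W
P_in = P_out / η = 81752 / 0.841 = 97208 W
I_L = P_in / (√3·V_L·cosφ) = 97208 / (1.732 × 208 × 0.859) = 314 A

314 A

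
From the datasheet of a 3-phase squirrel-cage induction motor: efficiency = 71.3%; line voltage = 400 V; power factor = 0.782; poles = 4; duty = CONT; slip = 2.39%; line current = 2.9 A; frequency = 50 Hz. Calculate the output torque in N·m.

7.31 N·m

P_in = √3·V·I·cosφ = 1.732 × 400 × 2.9 × 0.782 = 1571 W
P_out = η·P_in = 0.713 × 1571 = 1120 W
n_s = 120×50/4 = 1500 rpm; n = 1500×(1−0.0239) = 1464 rpm
ω = 2π×1464/60 = 153.3 rad/s
τ = P_out/ω = 1120/153.3 = 7.31 N·m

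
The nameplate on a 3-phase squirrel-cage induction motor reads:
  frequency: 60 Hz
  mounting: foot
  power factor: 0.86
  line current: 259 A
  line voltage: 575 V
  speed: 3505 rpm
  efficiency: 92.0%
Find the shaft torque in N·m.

P_in = √3·V·I·cosφ = 1.732 × 575 × 259 × 0.86 = 221827 W
P_out = η·P_in = 0.92 × 221827 = 204081 W
n = 3505 rpm
ω = 2π×3505/60 = 367 rad/s
τ = P_out/ω = 204081/367 = 556 N·m

556 N·m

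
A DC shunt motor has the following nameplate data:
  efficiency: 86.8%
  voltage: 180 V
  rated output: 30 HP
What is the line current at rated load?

143 A

P_out = 30 × 746 = 22380 W
P_in = P_out / η = 22380 / 0.868 = 25783 W
I = P_in / V = 25783 / 180 = 143 A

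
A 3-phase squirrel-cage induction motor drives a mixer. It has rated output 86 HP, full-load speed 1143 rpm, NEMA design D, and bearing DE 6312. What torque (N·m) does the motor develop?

P_out = 86 × 746 = 64156 W
ω = 2π × 1143/60 = 119.7 rad/s
τ = P_out/ω = 64156/119.7 = 536 N·m

536 N·m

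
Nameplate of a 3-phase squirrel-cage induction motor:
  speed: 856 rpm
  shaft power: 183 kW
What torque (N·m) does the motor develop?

2040 N·m

ω = 2π × 856/60 = 89.64 rad/s
τ = P/ω = 183000/89.64 = 2040 N·m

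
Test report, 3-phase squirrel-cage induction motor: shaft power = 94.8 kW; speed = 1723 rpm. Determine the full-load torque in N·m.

525 N·m

ω = 2π × 1723/60 = 180.4 rad/s
τ = P/ω = 94800/180.4 = 525 N·m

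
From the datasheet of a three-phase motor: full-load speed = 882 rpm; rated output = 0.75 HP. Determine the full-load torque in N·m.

P_out = 0.75 × 746 = 560 W
ω = 2π × 882/60 = 92.36 rad/s
τ = P_out/ω = 560/92.36 = 6.06 N·m

6.06 N·m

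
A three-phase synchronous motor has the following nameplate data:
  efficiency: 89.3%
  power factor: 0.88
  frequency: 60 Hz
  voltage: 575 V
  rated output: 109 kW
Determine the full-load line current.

139 A

P_out = 109 kW = 109000 W
P_in = P_out / η = 109000 / 0.893 = 122060 W
I_L = P_in / (√3·V_L·cosφ) = 122060 / (1.732 × 575 × 0.88) = 139 A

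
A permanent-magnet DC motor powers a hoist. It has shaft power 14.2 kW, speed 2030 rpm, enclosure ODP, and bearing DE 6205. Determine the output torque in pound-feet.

ω = 2π × 2030/60 = 212.6 rad/s
τ = P/ω = 14200/212.6 = 66.79 N·m
In lb·ft: 66.79/1.356 = 49.3 lb·ft

49.3 lb·ft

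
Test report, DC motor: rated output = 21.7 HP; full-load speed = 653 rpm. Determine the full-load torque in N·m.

237 N·m

P_out = 21.7 × 746 = 16188 W
ω = 2π × 653/60 = 68.38 rad/s
τ = P_out/ω = 16188/68.38 = 237 N·m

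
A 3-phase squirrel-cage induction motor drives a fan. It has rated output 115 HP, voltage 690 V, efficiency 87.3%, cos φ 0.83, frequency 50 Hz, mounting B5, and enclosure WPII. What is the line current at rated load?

99.1 A

P_out = 115 × 746 = 85790 W
P_in = P_out / η = 85790 / 0.873 = 98270 W
I_L = P_in / (√3·V_L·cosφ) = 98270 / (1.732 × 690 × 0.83) = 99.1 A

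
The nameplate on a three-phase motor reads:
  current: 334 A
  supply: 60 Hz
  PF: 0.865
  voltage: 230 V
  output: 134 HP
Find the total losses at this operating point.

P_in = √3·V·I·cosφ = 1.732×230×334×0.865 = 115090 W
P_out = 134×746 = 99964 W
Losses = P_in − P_out = 115090 − 99964 = 15126 W

15.1 kW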